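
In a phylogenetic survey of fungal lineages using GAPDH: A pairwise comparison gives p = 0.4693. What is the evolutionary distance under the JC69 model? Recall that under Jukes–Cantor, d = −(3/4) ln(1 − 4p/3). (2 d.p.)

d = −(3/4) ln(1 − 4p/3) = −0.75 ln(1 − 0.625733) = −0.75 ln(0.374267)
  = −0.75 × (-0.982786) = 0.737090 substitutions/site.

0.74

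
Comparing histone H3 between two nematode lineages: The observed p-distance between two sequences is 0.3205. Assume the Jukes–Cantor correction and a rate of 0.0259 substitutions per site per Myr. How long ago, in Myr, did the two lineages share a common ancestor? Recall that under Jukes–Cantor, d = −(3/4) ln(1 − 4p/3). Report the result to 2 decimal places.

d = −(3/4) ln(1 − 4p/3) = −0.75 ln(1 − 0.427333) = −0.75 ln(0.572667)
  = −0.75 × (-0.557451) = 0.418088 substitutions/site.
Under a molecular clock d = 2μt, so t = d/(2μ) = 0.418088 / (2 × 0.0259) = 8.07 Myr.

8.07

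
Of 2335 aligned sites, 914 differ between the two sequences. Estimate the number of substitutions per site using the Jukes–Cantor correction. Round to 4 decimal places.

p = 914/2335 ≈ 0.391435.
d = −(3/4) ln(1 − 4p/3) = −0.75 ln(1 − 0.521913) = −0.75 ln(0.478087)
  = −0.75 × (-0.737963) = 0.553472 substitutions/site.

0.5535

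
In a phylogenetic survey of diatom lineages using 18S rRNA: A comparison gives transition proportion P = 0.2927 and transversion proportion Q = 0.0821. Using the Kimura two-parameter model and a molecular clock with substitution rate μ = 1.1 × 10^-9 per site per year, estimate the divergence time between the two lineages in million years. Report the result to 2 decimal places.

270.64

Under the Kimura two-parameter model, d = −½ ln(1 − 2P − Q) − ¼ ln(1 − 2Q).
1 − 2P − Q = 0.3325, giving −½ ln(0.3325) = 0.550558.
1 − 2Q = 0.8358, giving −¼ ln(0.8358) = 0.044841.
d = 0.550558 + 0.044841 = 0.595399.
Under a molecular clock d = 2μt, so t = d/(2μ) = 0.595399 / (2 × 1.1 × 10^-9) = 270.64 million years.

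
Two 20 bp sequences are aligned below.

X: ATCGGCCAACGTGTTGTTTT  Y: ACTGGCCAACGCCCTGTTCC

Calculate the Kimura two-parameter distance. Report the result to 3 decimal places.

Of 20 sites, 6 differences are transitions and 1 are transversions, so P = 6/20 = 0.3 and Q = 1/20 = 0.05.
Under the Kimura two-parameter model, d = −½ ln(1 − 2P − Q) − ¼ ln(1 − 2Q).
1 − 2P − Q = 0.35, giving −½ ln(0.35) = 0.524911.
1 − 2Q = 0.9, giving −¼ ln(0.9) = 0.026340.
d = 0.524911 + 0.026340 = 0.551251.

0.551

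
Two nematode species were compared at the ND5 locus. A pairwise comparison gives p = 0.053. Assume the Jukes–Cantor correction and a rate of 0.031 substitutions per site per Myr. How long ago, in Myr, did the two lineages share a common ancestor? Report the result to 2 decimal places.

0.89

d = −(3/4) ln(1 − 4p/3) = −0.75 ln(1 − 0.070667) = −0.75 ln(0.929333)
  = −0.75 × (-0.073288) = 0.054966 substitutions/site.
Under a molecular clock d = 2μt, so t = d/(2μ) = 0.054966 / (2 × 0.031) = 0.89 Myr.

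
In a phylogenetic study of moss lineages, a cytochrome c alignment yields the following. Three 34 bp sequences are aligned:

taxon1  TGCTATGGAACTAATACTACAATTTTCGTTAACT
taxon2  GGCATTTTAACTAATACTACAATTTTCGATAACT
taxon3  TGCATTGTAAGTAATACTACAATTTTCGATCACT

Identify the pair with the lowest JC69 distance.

taxon1–taxon2: 6/34 differ, p = 0.176, d = 0.201.
taxon1–taxon3: 6/34 differ, p = 0.176, d = 0.201.
taxon2–taxon3: 4/34 differ, p = 0.118, d = 0.128.
The smallest distance is between taxon2 and taxon3.

taxon2 and taxon3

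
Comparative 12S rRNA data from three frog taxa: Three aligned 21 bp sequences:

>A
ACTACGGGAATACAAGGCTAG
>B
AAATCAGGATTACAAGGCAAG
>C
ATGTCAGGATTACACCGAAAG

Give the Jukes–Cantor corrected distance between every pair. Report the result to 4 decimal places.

A–B: 6/21 sites differ → p ≈ 0.285714, d = −0.75 ln(1 − 0.380952) = 0.359679 ≈ 0.3597.
A–C: 9/21 sites differ → p ≈ 0.428571, d = −0.75 ln(1 − 0.571428) = 0.635472 ≈ 0.6355.
B–C: 5/21 sites differ → p ≈ 0.238095, d = −0.75 ln(1 − 0.31746) = 0.286451 ≈ 0.2865.

d(A,B) = 0.3597, d(A,C) = 0.6355, d(B,C) = 0.2865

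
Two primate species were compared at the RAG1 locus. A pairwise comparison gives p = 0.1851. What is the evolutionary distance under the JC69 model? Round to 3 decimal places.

0.213

d = −(3/4) ln(1 − 4p/3) = −0.75 ln(1 − 0.2468) = −0.75 ln(0.7532)
  = −0.75 × (-0.283424) = 0.212568 substitutions/site.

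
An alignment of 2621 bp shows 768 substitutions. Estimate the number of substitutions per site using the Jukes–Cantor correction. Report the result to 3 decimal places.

0.372

p = 768/2621 ≈ 0.293018.
d = −(3/4) ln(1 − 4p/3) = −0.75 ln(1 − 0.390691) = −0.75 ln(0.609309)
  = −0.75 × (-0.495430) = 0.371573 substitutions/site.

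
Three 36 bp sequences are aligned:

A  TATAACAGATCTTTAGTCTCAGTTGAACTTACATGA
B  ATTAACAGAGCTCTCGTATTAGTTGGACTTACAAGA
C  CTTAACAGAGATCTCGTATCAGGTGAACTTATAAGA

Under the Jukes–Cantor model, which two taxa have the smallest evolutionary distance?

A–B: 9/36 differ, p = 0.250, d = 0.304.
A–C: 10/36 differ, p = 0.278, d = 0.347.
B–C: 6/36 differ, p = 0.167, d = 0.188.
The smallest distance is between B and C.

B and C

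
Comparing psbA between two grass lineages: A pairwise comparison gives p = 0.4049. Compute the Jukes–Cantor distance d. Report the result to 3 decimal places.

d = −(3/4) ln(1 − 4p/3) = −0.75 ln(1 − 0.539867) = −0.75 ln(0.460133)
  = −0.75 × (-0.776240) = 0.582180 substitutions/site.

0.582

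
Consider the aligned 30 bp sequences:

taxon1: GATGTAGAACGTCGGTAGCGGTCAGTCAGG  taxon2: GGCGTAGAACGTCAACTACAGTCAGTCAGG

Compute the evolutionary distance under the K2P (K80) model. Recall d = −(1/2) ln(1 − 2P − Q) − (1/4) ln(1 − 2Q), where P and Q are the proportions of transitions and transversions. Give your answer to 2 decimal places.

Of 30 sites, 7 differences are transitions and 1 are transversions, so P = 7/30 ≈ 0.233333 and Q = 1/30 ≈ 0.033333.
Under the Kimura two-parameter model, d = −½ ln(1 − 2P − Q) − ¼ ln(1 − 2Q).
1 − 2P − Q = 0.500001, giving −½ ln(0.500001) = 0.346573.
1 − 2Q = 0.933334, giving −¼ ln(0.933334) = 0.017248.
d = 0.346573 + 0.017248 = 0.363821.

0.36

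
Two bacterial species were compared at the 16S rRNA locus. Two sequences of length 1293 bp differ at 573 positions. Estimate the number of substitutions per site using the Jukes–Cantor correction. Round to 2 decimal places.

0.67

p = 573/1293 ≈ 0.443155.
d = −(3/4) ln(1 − 4p/3) = −0.75 ln(1 − 0.590873) = −0.75 ln(0.409127)
  = −0.75 × (-0.893730) = 0.670298 substitutions/site.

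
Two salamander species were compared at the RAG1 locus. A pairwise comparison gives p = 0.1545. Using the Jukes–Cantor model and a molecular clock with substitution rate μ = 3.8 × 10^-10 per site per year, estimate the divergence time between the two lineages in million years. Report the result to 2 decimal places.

227.64

d = −(3/4) ln(1 − 4p/3) = −0.75 ln(1 − 0.206) = −0.75 ln(0.794)
  = −0.75 × (-0.230672) = 0.173004 substitutions/site.
Under a molecular clock d = 2μt, so t = d/(2μ) = 0.173004 / (2 × 3.8 × 10^-10) = 227.64 million years.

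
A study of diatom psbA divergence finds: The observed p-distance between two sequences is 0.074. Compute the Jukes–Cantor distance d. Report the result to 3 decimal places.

d = −(3/4) ln(1 − 4p/3) = −0.75 ln(1 − 0.098667) = −0.75 ln(0.901333)
  = −0.75 × (-0.103881) = 0.077911 substitutions/site.

0.078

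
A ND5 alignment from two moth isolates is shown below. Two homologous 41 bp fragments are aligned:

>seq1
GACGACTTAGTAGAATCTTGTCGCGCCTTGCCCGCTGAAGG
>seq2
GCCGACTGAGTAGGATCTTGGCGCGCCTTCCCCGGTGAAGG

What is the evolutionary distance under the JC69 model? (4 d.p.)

The sequences differ at 6 of 41 sites (2, 8, 14, 21, 30, 35), so p = 6/41 ≈ 0.146341.
d = −(3/4) ln(1 − 4p/3) = −0.75 ln(1 − 0.195121) = −0.75 ln(0.804879)
  = −0.75 × (-0.217063) = 0.162797 substitutions/site.

0.1628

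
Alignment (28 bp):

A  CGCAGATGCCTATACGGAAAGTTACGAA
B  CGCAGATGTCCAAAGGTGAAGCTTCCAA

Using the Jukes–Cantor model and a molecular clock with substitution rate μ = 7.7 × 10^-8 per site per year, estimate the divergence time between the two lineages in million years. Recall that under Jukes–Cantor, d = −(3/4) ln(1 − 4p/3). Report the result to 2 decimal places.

The sequences differ at 9 of 28 sites (9, 11, 13, 15, 17, 18, 22, 24, 26), so p = 9/28 ≈ 0.321429.
d = −(3/4) ln(1 − 4p/3) = −0.75 ln(1 − 0.428572) = −0.75 ln(0.571428)
  = −0.75 × (-0.559617) = 0.419713 substitutions/site.
Under a molecular clock d = 2μt, so t = d/(2μ) = 0.419713 / (2 × 7.7 × 10^-8) = 2.73 million years.

2.73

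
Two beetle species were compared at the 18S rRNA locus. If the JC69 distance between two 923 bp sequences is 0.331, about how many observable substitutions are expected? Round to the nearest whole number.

247

Invert JC69: p = (3/4)(1 − e^(−4d/3)) = 0.75 × (1 − e^(-0.441333)) = 0.75 × (1 − 0.643178) = 0.267617.
Expected differing sites = pL ≈ 0.267617 × 923 = 247.010491 ≈ 247.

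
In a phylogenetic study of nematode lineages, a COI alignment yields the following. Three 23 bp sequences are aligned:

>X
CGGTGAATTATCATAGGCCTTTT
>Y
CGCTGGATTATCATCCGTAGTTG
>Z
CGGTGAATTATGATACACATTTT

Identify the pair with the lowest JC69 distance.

X and Z

X–Y: 8/23 differ, p = 0.348, d = 0.467.
X–Z: 4/23 differ, p = 0.174, d = 0.198.
Y–Z: 8/23 differ, p = 0.348, d = 0.467.
The smallest distance is between X and Z.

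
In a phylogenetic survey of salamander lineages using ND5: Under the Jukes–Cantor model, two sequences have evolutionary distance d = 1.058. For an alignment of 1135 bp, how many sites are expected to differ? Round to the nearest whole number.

644

Invert JC69: p = (3/4)(1 − e^(−4d/3)) = 0.75 × (1 − e^(-1.410667)) = 0.75 × (1 − 0.243980) = 0.567015.
Expected differing sites = pL ≈ 0.567015 × 1135 = 643.562025 ≈ 644.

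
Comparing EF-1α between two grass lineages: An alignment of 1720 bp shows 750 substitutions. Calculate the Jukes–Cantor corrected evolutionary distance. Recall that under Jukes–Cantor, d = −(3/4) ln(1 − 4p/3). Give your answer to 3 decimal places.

0.653

p = 750/1720 ≈ 0.436047.
d = −(3/4) ln(1 − 4p/3) = −0.75 ln(1 − 0.581396) = −0.75 ln(0.418604)
  = −0.75 × (-0.870830) = 0.653123 substitutions/site.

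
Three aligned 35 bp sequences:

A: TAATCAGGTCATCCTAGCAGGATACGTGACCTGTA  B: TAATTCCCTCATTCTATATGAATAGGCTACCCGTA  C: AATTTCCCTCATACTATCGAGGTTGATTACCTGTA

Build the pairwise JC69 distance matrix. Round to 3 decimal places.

d(A,B) = 0.513, d(A,C) = 0.635, d(B,C) = 0.458

A–B: 13/35 sites differ → p ≈ 0.371429, d = −0.75 ln(1 − 0.495239) = 0.512753 ≈ 0.513.
A–C: 15/35 sites differ → p ≈ 0.428571, d = −0.75 ln(1 − 0.571428) = 0.635472 ≈ 0.635.
B–C: 12/35 sites differ → p ≈ 0.342857, d = −0.75 ln(1 − 0.457143) = 0.458182 ≈ 0.458.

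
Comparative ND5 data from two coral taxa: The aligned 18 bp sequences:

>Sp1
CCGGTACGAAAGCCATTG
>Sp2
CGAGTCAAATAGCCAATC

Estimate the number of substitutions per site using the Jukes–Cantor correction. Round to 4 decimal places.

The sequences differ at 8 of 18 sites (2, 3, 6, 7, 8, 10, 16, 18), so p = 8/18 ≈ 0.444444.
d = −(3/4) ln(1 − 4p/3) = −0.75 ln(1 − 0.592592) = −0.75 ln(0.407408)
  = −0.75 × (-0.897940) = 0.673455 substitutions/site.

0.6735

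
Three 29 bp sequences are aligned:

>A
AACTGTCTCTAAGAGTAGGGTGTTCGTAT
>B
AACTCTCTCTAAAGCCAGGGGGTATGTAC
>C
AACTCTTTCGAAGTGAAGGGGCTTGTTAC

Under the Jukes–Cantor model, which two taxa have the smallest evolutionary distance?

A and B

A–B: 9/29 differ, p = 0.310, d = 0.401.
A–C: 10/29 differ, p = 0.345, d = 0.462.
B–C: 10/29 differ, p = 0.345, d = 0.462.
The smallest distance is between A and B.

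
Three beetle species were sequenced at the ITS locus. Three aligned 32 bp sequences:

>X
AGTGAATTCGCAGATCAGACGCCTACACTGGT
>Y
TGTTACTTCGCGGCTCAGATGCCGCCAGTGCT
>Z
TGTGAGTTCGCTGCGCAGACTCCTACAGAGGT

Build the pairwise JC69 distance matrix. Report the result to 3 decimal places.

d(X,Y) = 0.404, d(X,Z) = 0.304, d(Y,Z) = 0.404

X–Y: 10/32 sites differ → p = 0.3125, d = −0.75 ln(1 − 0.416667) = 0.404248 ≈ 0.404.
X–Z: 8/32 sites differ → p = 0.25, d = −0.75 ln(1 − 0.333333) = 0.304098 ≈ 0.304.
Y–Z: 10/32 sites differ → p = 0.3125, d = −0.75 ln(1 − 0.416667) = 0.404248 ≈ 0.404.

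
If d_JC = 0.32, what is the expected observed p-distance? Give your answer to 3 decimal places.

0.260

p = (3/4)(1 − e^(−4d/3)) = 0.75 × (1 − e^(-0.426667)) = 0.75 × (1 − 0.652681) = 0.260489.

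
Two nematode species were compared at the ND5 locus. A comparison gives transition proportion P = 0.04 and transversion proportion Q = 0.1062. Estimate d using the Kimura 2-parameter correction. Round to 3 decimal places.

Under the Kimura two-parameter model, d = −½ ln(1 − 2P − Q) − ¼ ln(1 − 2Q).
1 − 2P − Q = 0.8138, giving −½ ln(0.8138) = 0.103020.
1 − 2Q = 0.7876, giving −¼ ln(0.7876) = 0.059691.
d = 0.103020 + 0.059691 = 0.162711.

0.163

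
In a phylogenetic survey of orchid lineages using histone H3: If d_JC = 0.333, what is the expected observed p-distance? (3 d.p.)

p = (3/4)(1 − e^(−4d/3)) = 0.75 × (1 − e^(-0.444)) = 0.75 × (1 − 0.641465) = 0.268901.

0.269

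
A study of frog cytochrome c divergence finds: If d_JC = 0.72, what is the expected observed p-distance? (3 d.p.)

p = (3/4)(1 − e^(−4d/3)) = 0.75 × (1 − e^(-0.96)) = 0.75 × (1 − 0.382893) = 0.462830.

0.463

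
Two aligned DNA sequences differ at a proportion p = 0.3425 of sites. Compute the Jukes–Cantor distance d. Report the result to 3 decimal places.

0.458

d = −(3/4) ln(1 − 4p/3) = −0.75 ln(1 − 0.456667) = −0.75 ln(0.543333)
  = −0.75 × (-0.610033) = 0.457525 substitutions/site.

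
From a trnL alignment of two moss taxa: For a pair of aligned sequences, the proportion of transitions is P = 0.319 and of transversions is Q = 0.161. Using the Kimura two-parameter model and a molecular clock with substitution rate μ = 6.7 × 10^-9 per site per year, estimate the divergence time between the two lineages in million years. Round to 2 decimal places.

Under the Kimura two-parameter model, d = −½ ln(1 − 2P − Q) − ¼ ln(1 − 2Q).
1 − 2P − Q = 0.201, giving −½ ln(0.201) = 0.802225.
1 − 2Q = 0.678, giving −¼ ln(0.678) = 0.097152.
d = 0.802225 + 0.097152 = 0.899377.
Under a molecular clock d = 2μt, so t = d/(2μ) = 0.899377 / (2 × 6.7 × 10^-9) = 67.12 million years.

67.12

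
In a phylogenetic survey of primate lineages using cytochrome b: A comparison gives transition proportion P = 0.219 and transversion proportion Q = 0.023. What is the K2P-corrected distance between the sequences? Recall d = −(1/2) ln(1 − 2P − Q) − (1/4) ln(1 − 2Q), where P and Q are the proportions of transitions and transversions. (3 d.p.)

0.321

Under the Kimura two-parameter model, d = −½ ln(1 − 2P − Q) − ¼ ln(1 − 2Q).
1 − 2P − Q = 0.539, giving −½ ln(0.539) = 0.309020.
1 − 2Q = 0.954, giving −¼ ln(0.954) = 0.011773.
d = 0.309020 + 0.011773 = 0.320793.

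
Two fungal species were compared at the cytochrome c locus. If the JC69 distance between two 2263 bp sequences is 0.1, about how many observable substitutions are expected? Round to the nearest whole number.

212

Invert JC69: p = (3/4)(1 − e^(−4d/3)) = 0.75 × (1 − e^(-0.133333)) = 0.75 × (1 − 0.875174) = 0.093620.
Expected differing sites = pL ≈ 0.093620 × 2263 = 211.86206 ≈ 212.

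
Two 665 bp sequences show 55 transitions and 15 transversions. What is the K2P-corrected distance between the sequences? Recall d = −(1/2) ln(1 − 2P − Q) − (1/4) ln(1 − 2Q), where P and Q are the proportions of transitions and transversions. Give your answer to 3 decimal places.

0.116

P = 55/665 ≈ 0.082707 and Q = 15/665 ≈ 0.022556.
Under the Kimura two-parameter model, d = −½ ln(1 − 2P − Q) − ¼ ln(1 − 2Q).
1 − 2P − Q = 0.81203, giving −½ ln(0.81203) = 0.104109.
1 − 2Q = 0.954888, giving −¼ ln(0.954888) = 0.011540.
d = 0.104109 + 0.011540 = 0.115649.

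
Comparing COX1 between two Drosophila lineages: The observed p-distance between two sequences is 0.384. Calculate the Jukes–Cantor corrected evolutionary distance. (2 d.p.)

d = −(3/4) ln(1 − 4p/3) = −0.75 ln(1 − 0.512) = −0.75 ln(0.488)
  = −0.75 × (-0.717440) = 0.538080 substitutions/site.

0.54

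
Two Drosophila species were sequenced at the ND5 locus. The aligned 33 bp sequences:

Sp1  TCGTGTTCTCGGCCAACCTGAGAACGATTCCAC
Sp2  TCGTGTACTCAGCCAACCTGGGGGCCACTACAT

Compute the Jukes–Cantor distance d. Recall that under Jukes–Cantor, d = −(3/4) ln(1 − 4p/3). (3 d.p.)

0.339

The sequences differ at 9 of 33 sites (7, 11, 21, 23, 24, 26, 28, 30, 33), so p = 9/33 ≈ 0.272727.
d = −(3/4) ln(1 − 4p/3) = −0.75 ln(1 − 0.363636) = −0.75 ln(0.636364)
  = −0.75 × (-0.451985) = 0.338989 substitutions/site.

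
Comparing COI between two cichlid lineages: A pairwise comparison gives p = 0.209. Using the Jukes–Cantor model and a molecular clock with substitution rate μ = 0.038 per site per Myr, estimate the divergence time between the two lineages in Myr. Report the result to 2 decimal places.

d = −(3/4) ln(1 − 4p/3) = −0.75 ln(1 − 0.278667) = −0.75 ln(0.721333)
  = −0.75 × (-0.326654) = 0.244991 substitutions/site.
Under a molecular clock d = 2μt, so t = d/(2μ) = 0.244991 / (2 × 0.038) = 3.22 Myr.

3.22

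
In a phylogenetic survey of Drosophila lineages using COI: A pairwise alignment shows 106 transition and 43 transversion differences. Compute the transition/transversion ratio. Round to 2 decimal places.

2.47

R = 106/43 = 2.465116… ≈ 2.47 (to 2 d.p.).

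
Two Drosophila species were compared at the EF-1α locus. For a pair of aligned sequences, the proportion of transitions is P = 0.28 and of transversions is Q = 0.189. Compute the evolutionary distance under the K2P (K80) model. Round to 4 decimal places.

0.8099

Under the Kimura two-parameter model, d = −½ ln(1 − 2P − Q) − ¼ ln(1 − 2Q).
1 − 2P − Q = 0.251, giving −½ ln(0.251) = 0.691151.
1 − 2Q = 0.622, giving −¼ ln(0.622) = 0.118704.
d = 0.691151 + 0.118704 = 0.809855.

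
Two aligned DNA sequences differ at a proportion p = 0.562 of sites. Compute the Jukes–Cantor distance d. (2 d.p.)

1.04

d = −(3/4) ln(1 − 4p/3) = −0.75 ln(1 − 0.749333) = −0.75 ln(0.250667)
  = −0.75 × (-1.383630) = 1.037723 substitutions/site.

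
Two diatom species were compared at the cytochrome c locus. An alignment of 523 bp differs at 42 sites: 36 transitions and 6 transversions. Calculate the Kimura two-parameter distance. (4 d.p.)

0.0866

P = 36/523 ≈ 0.068834 and Q = 6/523 ≈ 0.011472.
Under the Kimura two-parameter model, d = −½ ln(1 − 2P − Q) − ¼ ln(1 − 2Q).
1 − 2P − Q = 0.85086, giving −½ ln(0.85086) = 0.080754.
1 − 2Q = 0.977056, giving −¼ ln(0.977056) = 0.005803.
d = 0.080754 + 0.005803 = 0.086557.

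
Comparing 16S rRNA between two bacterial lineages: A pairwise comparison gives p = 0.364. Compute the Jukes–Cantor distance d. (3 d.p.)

d = −(3/4) ln(1 − 4p/3) = −0.75 ln(1 − 0.485333) = −0.75 ln(0.514667)
  = −0.75 × (-0.664235) = 0.498176 substitutions/site.

0.498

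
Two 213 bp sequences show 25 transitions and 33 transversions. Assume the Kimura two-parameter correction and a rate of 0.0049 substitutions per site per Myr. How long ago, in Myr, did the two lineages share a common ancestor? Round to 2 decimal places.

34.65

P = 25/213 ≈ 0.117371 and Q = 33/213 ≈ 0.15493.
Under the Kimura two-parameter model, d = −½ ln(1 − 2P − Q) − ¼ ln(1 − 2Q).
1 − 2P − Q = 0.610328, giving −½ ln(0.610328) = 0.246879.
1 − 2Q = 0.69014, giving −¼ ln(0.69014) = 0.092715.
d = 0.246879 + 0.092715 = 0.339594.
Under a molecular clock d = 2μt, so t = d/(2μ) = 0.339594 / (2 × 0.0049) = 34.65 Myr.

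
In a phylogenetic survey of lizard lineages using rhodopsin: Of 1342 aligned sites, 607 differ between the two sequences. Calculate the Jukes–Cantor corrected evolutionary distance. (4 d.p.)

0.6930

p = 607/1342 ≈ 0.45231.
d = −(3/4) ln(1 − 4p/3) = −0.75 ln(1 − 0.60308) = −0.75 ln(0.39692)
  = −0.75 × (-0.924021) = 0.693016 substitutions/site.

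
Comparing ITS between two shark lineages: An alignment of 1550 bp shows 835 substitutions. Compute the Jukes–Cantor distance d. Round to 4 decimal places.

p = 835/1550 ≈ 0.53871.
d = −(3/4) ln(1 − 4p/3) = −0.75 ln(1 − 0.71828) = −0.75 ln(0.28172)
  = −0.75 × (-1.266842) = 0.950132 substitutions/site.

0.9501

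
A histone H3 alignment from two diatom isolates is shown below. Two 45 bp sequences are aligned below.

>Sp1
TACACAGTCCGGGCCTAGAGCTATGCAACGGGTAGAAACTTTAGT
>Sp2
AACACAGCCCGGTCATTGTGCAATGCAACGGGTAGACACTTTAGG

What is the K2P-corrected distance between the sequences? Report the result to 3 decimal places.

0.235

Of 45 sites, 1 differences are transitions and 8 are transversions, so P = 1/45 ≈ 0.022222 and Q = 8/45 ≈ 0.177778.
Under the Kimura two-parameter model, d = −½ ln(1 − 2P − Q) − ¼ ln(1 − 2Q).
1 − 2P − Q = 0.777778, giving −½ ln(0.777778) = 0.125657.
1 − 2Q = 0.644444, giving −¼ ln(0.644444) = 0.109842.
d = 0.125657 + 0.109842 = 0.235499.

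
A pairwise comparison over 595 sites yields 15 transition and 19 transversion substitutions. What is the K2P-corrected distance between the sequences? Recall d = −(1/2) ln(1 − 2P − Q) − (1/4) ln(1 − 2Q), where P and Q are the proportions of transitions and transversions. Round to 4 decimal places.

P = 15/595 ≈ 0.02521 and Q = 19/595 ≈ 0.031933.
Under the Kimura two-parameter model, d = −½ ln(1 − 2P − Q) − ¼ ln(1 − 2Q).
1 − 2P − Q = 0.917647, giving −½ ln(0.917647) = 0.042971.
1 − 2Q = 0.936134, giving −¼ ln(0.936134) = 0.016499.
d = 0.042971 + 0.016499 = 0.059470.

0.0595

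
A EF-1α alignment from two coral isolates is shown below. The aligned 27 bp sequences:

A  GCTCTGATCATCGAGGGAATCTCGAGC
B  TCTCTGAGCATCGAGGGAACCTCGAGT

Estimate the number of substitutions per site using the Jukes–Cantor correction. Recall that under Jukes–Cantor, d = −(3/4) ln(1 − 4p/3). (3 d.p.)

0.165

The sequences differ at 4 of 27 sites (1, 8, 20, 27), so p = 4/27 ≈ 0.148148.
d = −(3/4) ln(1 − 4p/3) = −0.75 ln(1 − 0.197531) = −0.75 ln(0.802469)
  = −0.75 × (-0.220062) = 0.165047 substitutions/site.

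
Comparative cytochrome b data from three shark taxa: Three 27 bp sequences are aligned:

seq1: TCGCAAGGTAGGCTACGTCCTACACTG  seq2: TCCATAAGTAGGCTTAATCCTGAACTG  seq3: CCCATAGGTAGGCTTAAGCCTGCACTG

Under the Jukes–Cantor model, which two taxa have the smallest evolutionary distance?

seq2 and seq3

seq1–seq2: 9/27 differ, p = 0.333, d = 0.441.
seq1–seq3: 9/27 differ, p = 0.333, d = 0.441.
seq2–seq3: 4/27 differ, p = 0.148, d = 0.165.
The smallest distance is between seq2 and seq3.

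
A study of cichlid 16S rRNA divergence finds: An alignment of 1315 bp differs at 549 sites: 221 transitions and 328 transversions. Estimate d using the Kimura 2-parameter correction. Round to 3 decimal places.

0.613

P = 221/1315 ≈ 0.168061 and Q = 328/1315 ≈ 0.24943.
Under the Kimura two-parameter model, d = −½ ln(1 − 2P − Q) − ¼ ln(1 − 2Q).
1 − 2P − Q = 0.414448, giving −½ ln(0.414448) = 0.440404.
1 − 2Q = 0.50114, giving −¼ ln(0.50114) = 0.172717.
d = 0.440404 + 0.172717 = 0.613121.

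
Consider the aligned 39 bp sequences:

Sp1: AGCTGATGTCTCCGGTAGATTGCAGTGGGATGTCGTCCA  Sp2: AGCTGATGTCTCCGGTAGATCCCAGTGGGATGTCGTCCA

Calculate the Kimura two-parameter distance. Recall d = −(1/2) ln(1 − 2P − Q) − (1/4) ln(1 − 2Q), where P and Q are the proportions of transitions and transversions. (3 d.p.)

Of 39 sites, 1 differences are transitions and 1 are transversions, so P = 1/39 ≈ 0.025641 and Q = 1/39 ≈ 0.025641.
Under the Kimura two-parameter model, d = −½ ln(1 − 2P − Q) − ¼ ln(1 − 2Q).
1 − 2P − Q = 0.923077, giving −½ ln(0.923077) = 0.040021.
1 − 2Q = 0.948718, giving −¼ ln(0.948718) = 0.013161.
d = 0.040021 + 0.013161 = 0.053182.

0.053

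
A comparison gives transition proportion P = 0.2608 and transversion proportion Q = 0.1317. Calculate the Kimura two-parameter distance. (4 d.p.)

0.6061

Under the Kimura two-parameter model, d = −½ ln(1 − 2P − Q) − ¼ ln(1 − 2Q).
1 − 2P − Q = 0.3467, giving −½ ln(0.3467) = 0.529648.
1 − 2Q = 0.7366, giving −¼ ln(0.7366) = 0.076428.
d = 0.529648 + 0.076428 = 0.606076.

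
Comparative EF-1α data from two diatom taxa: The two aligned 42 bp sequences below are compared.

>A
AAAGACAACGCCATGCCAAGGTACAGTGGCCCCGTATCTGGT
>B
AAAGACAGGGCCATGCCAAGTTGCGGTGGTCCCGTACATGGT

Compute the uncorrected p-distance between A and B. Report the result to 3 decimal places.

0.190

The sequences differ at 8 of 42 positions (sites 8, 9, 21, 23, 25, 30, 37, 38).
p = 8/42 = 0.190476… ≈ 0.190 (to 3 d.p.).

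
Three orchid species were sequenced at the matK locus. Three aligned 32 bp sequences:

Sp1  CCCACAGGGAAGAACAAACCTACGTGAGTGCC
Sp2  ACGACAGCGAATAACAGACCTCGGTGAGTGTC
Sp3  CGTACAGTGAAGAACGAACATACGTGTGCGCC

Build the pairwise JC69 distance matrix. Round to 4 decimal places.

Sp1–Sp2: 8/32 sites differ → p = 0.25, d = −0.75 ln(1 − 0.333333) = 0.304098 ≈ 0.3041.
Sp1–Sp3: 7/32 sites differ → p = 0.21875, d = −0.75 ln(1 − 0.291667) = 0.258631 ≈ 0.2586.
Sp2–Sp3: 13/32 sites differ → p = 0.40625, d = −0.75 ln(1 − 0.541667) = 0.585119 ≈ 0.5851.

d(Sp1,Sp2) = 0.3041, d(Sp1,Sp3) = 0.2586, d(Sp2,Sp3) = 0.5851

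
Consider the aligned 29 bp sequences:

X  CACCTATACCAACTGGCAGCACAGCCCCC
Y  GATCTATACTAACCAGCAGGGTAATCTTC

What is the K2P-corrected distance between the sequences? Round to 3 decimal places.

0.748

Of 29 sites, 10 differences are transitions and 2 are transversions, so P = 10/29 ≈ 0.344828 and Q = 2/29 ≈ 0.068966.
Under the Kimura two-parameter model, d = −½ ln(1 − 2P − Q) − ¼ ln(1 − 2Q).
1 − 2P − Q = 0.241378, giving −½ ln(0.241378) = 0.710696.
1 − 2Q = 0.862068, giving −¼ ln(0.862068) = 0.037105.
d = 0.710696 + 0.037105 = 0.747801.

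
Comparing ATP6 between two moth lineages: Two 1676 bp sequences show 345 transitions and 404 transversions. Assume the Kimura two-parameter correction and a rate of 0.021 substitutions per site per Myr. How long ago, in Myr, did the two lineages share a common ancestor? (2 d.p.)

P = 345/1676 ≈ 0.205847 and Q = 404/1676 ≈ 0.24105.
Under the Kimura two-parameter model, d = −½ ln(1 − 2P − Q) − ¼ ln(1 − 2Q).
1 − 2P − Q = 0.347256, giving −½ ln(0.347256) = 0.528847.
1 − 2Q = 0.5179, giving −¼ ln(0.5179) = 0.164493.
d = 0.528847 + 0.164493 = 0.693340.
Under a molecular clock d = 2μt, so t = d/(2μ) = 0.693340 / (2 × 0.021) = 16.51 Myr.

16.51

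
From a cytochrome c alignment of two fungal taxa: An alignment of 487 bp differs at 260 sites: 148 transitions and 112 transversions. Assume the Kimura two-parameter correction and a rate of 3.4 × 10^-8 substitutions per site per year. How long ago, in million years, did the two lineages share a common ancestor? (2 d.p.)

P = 148/487 ≈ 0.303901 and Q = 112/487 ≈ 0.229979.
Under the Kimura two-parameter model, d = −½ ln(1 − 2P − Q) − ¼ ln(1 − 2Q).
1 − 2P − Q = 0.162219, giving −½ ln(0.162219) = 0.909404.
1 − 2Q = 0.540042, giving −¼ ln(0.540042) = 0.154027.
d = 0.909404 + 0.154027 = 1.063431.
Under a molecular clock d = 2μt, so t = d/(2μ) = 1.063431 / (2 × 3.4 × 10^-8) = 15.64 million years.

15.64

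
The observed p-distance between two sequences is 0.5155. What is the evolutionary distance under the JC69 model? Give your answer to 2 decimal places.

0.87

d = −(3/4) ln(1 − 4p/3) = −0.75 ln(1 − 0.687333) = −0.75 ln(0.312667)
  = −0.75 × (-1.162617) = 0.871963 substitutions/site.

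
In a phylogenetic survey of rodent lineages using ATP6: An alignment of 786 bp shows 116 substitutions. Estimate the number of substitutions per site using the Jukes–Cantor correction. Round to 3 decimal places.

0.164

p = 116/786 ≈ 0.147583.
d = −(3/4) ln(1 − 4p/3) = −0.75 ln(1 − 0.196777) = −0.75 ln(0.803223)
  = −0.75 × (-0.219123) = 0.164342 substitutions/site.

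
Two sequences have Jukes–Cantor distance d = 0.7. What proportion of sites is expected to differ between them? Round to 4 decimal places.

0.4551

p = (3/4)(1 − e^(−4d/3)) = 0.75 × (1 − e^(-0.933333)) = 0.75 × (1 − 0.393241) = 0.455069.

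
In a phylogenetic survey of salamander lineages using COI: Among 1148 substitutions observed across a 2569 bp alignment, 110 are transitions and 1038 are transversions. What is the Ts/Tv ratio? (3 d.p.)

0.106

R = 110/1038 = 0.105973… ≈ 0.106 (to 3 d.p.).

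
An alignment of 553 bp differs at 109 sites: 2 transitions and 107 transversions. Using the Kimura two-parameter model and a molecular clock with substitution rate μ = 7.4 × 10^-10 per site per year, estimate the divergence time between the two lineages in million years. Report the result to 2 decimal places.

158.35

P = 2/553 ≈ 0.003617 and Q = 107/553 ≈ 0.19349.
Under the Kimura two-parameter model, d = −½ ln(1 − 2P − Q) − ¼ ln(1 − 2Q).
1 − 2P − Q = 0.799276, giving −½ ln(0.799276) = 0.112024.
1 − 2Q = 0.61302, giving −¼ ln(0.61302) = 0.122339.
d = 0.112024 + 0.122339 = 0.234363.
Under a molecular clock d = 2μt, so t = d/(2μ) = 0.234363 / (2 × 7.4 × 10^-10) = 158.35 million years.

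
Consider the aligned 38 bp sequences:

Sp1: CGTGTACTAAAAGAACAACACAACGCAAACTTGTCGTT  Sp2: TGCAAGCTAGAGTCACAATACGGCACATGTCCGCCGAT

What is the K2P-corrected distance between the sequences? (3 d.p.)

1.346

Of 38 sites, 15 differences are transitions and 5 are transversions, so P = 15/38 ≈ 0.394737 and Q = 5/38 ≈ 0.131579.
Under the Kimura two-parameter model, d = −½ ln(1 − 2P − Q) − ¼ ln(1 − 2Q).
1 − 2P − Q = 0.078947, giving −½ ln(0.078947) = 1.269489.
1 − 2Q = 0.736842, giving −¼ ln(0.736842) = 0.076345.
d = 1.269489 + 0.076345 = 1.345834.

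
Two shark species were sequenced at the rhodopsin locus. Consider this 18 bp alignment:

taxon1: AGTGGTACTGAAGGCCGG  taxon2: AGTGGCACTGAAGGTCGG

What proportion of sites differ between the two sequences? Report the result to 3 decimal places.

The sequences differ at 2 of 18 positions (sites 6, 15).
p = 2/18 = 0.111111… ≈ 0.111 (to 3 d.p.).

0.111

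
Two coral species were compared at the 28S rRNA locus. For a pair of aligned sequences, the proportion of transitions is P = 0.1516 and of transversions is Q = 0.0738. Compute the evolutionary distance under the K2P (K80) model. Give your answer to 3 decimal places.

0.277

Under the Kimura two-parameter model, d = −½ ln(1 − 2P − Q) − ¼ ln(1 − 2Q).
1 − 2P − Q = 0.623, giving −½ ln(0.623) = 0.236604.
1 − 2Q = 0.8524, giving −¼ ln(0.8524) = 0.039925.
d = 0.236604 + 0.039925 = 0.276529.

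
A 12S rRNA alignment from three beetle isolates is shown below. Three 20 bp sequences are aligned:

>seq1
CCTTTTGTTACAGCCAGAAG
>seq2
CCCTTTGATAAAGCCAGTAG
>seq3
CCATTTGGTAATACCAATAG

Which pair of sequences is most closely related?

seq1 and seq2

seq1–seq2: 4/20 differ, p = 0.200, d = 0.233.
seq1–seq3: 7/20 differ, p = 0.350, d = 0.471.
seq2–seq3: 5/20 differ, p = 0.250, d = 0.304.
The smallest distance is between seq1 and seq2.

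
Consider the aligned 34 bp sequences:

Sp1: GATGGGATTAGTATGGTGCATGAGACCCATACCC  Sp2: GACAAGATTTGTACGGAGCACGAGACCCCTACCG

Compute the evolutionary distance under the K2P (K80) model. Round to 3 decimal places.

Of 34 sites, 5 differences are transitions and 4 are transversions, so P = 5/34 ≈ 0.147059 and Q = 4/34 ≈ 0.117647.
Under the Kimura two-parameter model, d = −½ ln(1 − 2P − Q) − ¼ ln(1 − 2Q).
1 − 2P − Q = 0.588235, giving −½ ln(0.588235) = 0.265314.
1 − 2Q = 0.764706, giving −¼ ln(0.764706) = 0.067066.
d = 0.265314 + 0.067066 = 0.332380.

0.332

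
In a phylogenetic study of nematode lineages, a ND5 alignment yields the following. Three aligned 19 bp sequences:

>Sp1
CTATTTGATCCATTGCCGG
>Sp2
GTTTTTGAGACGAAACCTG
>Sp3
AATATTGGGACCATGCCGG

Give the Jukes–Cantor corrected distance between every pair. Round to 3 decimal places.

d(Sp1,Sp2) = 0.749, d(Sp1,Sp3) = 0.749, d(Sp2,Sp3) = 0.618

Sp1–Sp2: 9/19 sites differ → p ≈ 0.473684, d = −0.75 ln(1 − 0.631579) = 0.748897 ≈ 0.749.
Sp1–Sp3: 9/19 sites differ → p ≈ 0.473684, d = −0.75 ln(1 − 0.631579) = 0.748897 ≈ 0.749.
Sp2–Sp3: 8/19 sites differ → p ≈ 0.421053, d = −0.75 ln(1 − 0.561404) = 0.618132 ≈ 0.618.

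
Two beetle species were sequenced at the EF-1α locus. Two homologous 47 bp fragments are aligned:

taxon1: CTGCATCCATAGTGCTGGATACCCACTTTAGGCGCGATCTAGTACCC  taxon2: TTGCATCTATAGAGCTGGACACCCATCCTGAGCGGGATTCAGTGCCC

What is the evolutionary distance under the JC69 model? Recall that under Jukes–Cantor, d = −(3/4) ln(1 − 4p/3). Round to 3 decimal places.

0.345

The sequences differ at 13 of 47 sites, so p = 13/47 ≈ 0.276596.
d = −(3/4) ln(1 − 4p/3) = −0.75 ln(1 − 0.368795) = −0.75 ln(0.631205)
  = −0.75 × (-0.460125) = 0.345094 substitutions/site.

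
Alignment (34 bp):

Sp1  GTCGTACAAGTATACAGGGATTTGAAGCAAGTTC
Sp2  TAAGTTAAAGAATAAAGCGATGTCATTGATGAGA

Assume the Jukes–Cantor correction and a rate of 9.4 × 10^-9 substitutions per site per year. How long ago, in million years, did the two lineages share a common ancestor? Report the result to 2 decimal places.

43.83

The sequences differ at 17 of 34 sites, so p = 17/34 = 0.5.
d = −(3/4) ln(1 − 4p/3) = −0.75 ln(1 − 0.666667) = −0.75 ln(0.333333)
  = −0.75 × (-1.098613) = 0.823960 substitutions/site.
Under a molecular clock d = 2μt, so t = d/(2μ) = 0.823960 / (2 × 9.4 × 10^-9) = 43.83 million years.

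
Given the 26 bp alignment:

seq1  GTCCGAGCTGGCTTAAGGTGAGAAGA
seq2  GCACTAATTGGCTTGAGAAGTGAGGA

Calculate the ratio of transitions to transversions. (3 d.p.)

Transitions are A↔G and C↔T; transversions are all other mismatches.
Transitions: 6. Transversions: 4.
R = 6/4 = 1.500.

1.500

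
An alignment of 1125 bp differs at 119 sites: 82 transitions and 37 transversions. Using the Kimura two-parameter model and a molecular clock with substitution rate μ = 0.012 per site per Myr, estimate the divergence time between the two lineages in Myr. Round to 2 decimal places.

4.81

P = 82/1125 ≈ 0.072889 and Q = 37/1125 ≈ 0.032889.
Under the Kimura two-parameter model, d = −½ ln(1 − 2P − Q) − ¼ ln(1 − 2Q).
1 − 2P − Q = 0.821333, giving −½ ln(0.821333) = 0.098413.
1 − 2Q = 0.934222, giving −¼ ln(0.934222) = 0.017010.
d = 0.098413 + 0.017010 = 0.115423.
Under a molecular clock d = 2μt, so t = d/(2μ) = 0.115423 / (2 × 0.012) = 4.81 Myr.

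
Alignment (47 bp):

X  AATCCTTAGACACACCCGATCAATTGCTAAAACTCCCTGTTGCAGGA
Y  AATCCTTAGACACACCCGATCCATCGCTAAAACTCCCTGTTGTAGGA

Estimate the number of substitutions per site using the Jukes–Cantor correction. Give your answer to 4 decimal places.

The sequences differ at 3 of 47 sites (22, 25, 43), so p = 3/47 ≈ 0.06383.
d = −(3/4) ln(1 − 4p/3) = −0.75 ln(1 − 0.085107) = −0.75 ln(0.914893)
  = −0.75 × (-0.088948) = 0.066711 substitutions/site.

0.0667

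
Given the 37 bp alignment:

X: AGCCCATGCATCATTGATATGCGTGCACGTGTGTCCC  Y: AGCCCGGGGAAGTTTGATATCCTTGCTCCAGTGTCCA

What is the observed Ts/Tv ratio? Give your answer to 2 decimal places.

0.09

Transitions are A↔G and C↔T; transversions are all other mismatches.
Transitions: 1. Transversions: 11.
R = 1/11 = 0.090909… ≈ 0.09 (to 2 d.p.).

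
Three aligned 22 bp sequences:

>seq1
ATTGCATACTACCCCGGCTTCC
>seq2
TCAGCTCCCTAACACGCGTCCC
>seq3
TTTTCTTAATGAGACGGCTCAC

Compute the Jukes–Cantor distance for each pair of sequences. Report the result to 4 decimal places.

d(seq1,seq2) = 0.8240, d(seq1,seq3) = 0.6987, d(seq2,seq3) = 0.8240

seq1–seq2: 11/22 sites differ → p = 0.5, d = −0.75 ln(1 − 0.666667) = 0.823960 ≈ 0.8240.
seq1–seq3: 10/22 sites differ → p ≈ 0.454545, d = −0.75 ln(1 − 0.60606) = 0.698667 ≈ 0.6987.
seq2–seq3: 11/22 sites differ → p = 0.5, d = −0.75 ln(1 − 0.666667) = 0.823960 ≈ 0.8240.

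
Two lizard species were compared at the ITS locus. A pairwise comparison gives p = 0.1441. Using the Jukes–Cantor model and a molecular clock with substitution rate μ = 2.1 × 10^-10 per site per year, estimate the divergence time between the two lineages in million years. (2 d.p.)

381.00

d = −(3/4) ln(1 − 4p/3) = −0.75 ln(1 − 0.192133) = −0.75 ln(0.807867)
  = −0.75 × (-0.213358) = 0.160019 substitutions/site.
Under a molecular clock d = 2μt, so t = d/(2μ) = 0.160019 / (2 × 2.1 × 10^-10) = 381.00 million years.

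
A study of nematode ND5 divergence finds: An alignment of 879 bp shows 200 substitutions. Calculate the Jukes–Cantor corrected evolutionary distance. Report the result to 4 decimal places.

p = 200/879 ≈ 0.227531.
d = −(3/4) ln(1 − 4p/3) = −0.75 ln(1 − 0.303375) = −0.75 ln(0.696625)
  = −0.75 × (-0.361508) = 0.271131 substitutions/site.

0.2711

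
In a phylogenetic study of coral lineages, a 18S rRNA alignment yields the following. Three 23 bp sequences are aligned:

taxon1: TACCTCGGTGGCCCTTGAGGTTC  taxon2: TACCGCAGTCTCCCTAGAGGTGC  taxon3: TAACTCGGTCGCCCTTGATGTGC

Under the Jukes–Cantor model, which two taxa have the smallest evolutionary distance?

taxon1–taxon2: 6/23 differ, p = 0.261, d = 0.321.
taxon1–taxon3: 4/23 differ, p = 0.174, d = 0.198.
taxon2–taxon3: 6/23 differ, p = 0.261, d = 0.321.
The smallest distance is between taxon1 and taxon3.

taxon1 and taxon3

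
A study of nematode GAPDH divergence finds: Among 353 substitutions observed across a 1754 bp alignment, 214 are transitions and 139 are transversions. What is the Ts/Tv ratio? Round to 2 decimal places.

R = 214/139 = 1.539568… ≈ 1.54 (to 2 d.p.).

1.54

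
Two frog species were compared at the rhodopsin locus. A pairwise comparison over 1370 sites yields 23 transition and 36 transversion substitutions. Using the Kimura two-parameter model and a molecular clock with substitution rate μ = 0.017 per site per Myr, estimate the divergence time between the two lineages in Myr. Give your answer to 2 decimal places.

1.30

P = 23/1370 ≈ 0.016788 and Q = 36/1370 ≈ 0.026277.
Under the Kimura two-parameter model, d = −½ ln(1 − 2P − Q) − ¼ ln(1 − 2Q).
1 − 2P − Q = 0.940147, giving −½ ln(0.940147) = 0.030860.
1 − 2Q = 0.947446, giving −¼ ln(0.947446) = 0.013496.
d = 0.030860 + 0.013496 = 0.044356.
Under a molecular clock d = 2μt, so t = d/(2μ) = 0.044356 / (2 × 0.017) = 1.30 Myr.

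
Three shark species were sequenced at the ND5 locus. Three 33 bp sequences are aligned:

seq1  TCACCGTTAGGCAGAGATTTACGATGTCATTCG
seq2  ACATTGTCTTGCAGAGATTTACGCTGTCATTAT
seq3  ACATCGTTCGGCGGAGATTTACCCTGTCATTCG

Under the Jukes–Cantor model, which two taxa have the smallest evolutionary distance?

seq1–seq2: 9/33 differ, p = 0.273, d = 0.339.
seq1–seq3: 6/33 differ, p = 0.182, d = 0.208.
seq2–seq3: 8/33 differ, p = 0.242, d = 0.293.
The smallest distance is between seq1 and seq3.

seq1 and seq3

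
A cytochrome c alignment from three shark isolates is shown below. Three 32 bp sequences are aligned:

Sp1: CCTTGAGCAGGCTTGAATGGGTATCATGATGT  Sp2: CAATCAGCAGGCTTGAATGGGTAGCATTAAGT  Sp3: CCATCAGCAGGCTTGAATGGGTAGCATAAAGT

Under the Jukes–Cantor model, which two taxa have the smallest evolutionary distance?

Sp1–Sp2: 6/32 differ, p = 0.188, d = 0.216.
Sp1–Sp3: 5/32 differ, p = 0.156, d = 0.175.
Sp2–Sp3: 2/32 differ, p = 0.063, d = 0.065.
The smallest distance is between Sp2 and Sp3.

Sp2 and Sp3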